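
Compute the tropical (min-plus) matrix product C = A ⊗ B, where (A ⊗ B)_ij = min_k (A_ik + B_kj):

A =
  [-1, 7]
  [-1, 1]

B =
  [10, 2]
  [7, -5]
A ⊗ B =
  [9, 1]
  [8, -4]

Apply the min-plus product entry-by-entry:
  C[0][0] = min over k of (A[0][0] + B[0][0] = -1 + 10 = 9, A[0][1] + B[1][0] = 7 + 7 = 14) = 9 (attained at k = 0)
  C[0][1] = min over k of (A[0][0] + B[0][1] = -1 + 2 = 1, A[0][1] + B[1][1] = 7 + -5 = 2) = 1 (attained at k = 0)
  C[1][0] = min over k of (A[1][0] + B[0][0] = -1 + 10 = 9, A[1][1] + B[1][0] = 1 + 7 = 8) = 8 (attained at k = 1)
  C[1][1] = min over k of (A[1][0] + B[0][1] = -1 + 2 = 1, A[1][1] + B[1][1] = 1 + -5 = -4) = -4 (attained at k = 1)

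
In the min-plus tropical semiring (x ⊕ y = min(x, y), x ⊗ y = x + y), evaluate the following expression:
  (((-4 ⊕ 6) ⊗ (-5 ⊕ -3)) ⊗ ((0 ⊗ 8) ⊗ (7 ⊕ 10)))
(((-4 ⊕ 6) ⊗ (-5 ⊕ -3)) ⊗ ((0 ⊗ 8) ⊗ (7 ⊕ 10))) = 6

Expand innermost to outermost. Recall ⊕ takes the minimum of its arguments and ⊗ takes their sum. Working out the expression (((-4 ⊕ 6) ⊗ (-5 ⊕ -3)) ⊗ ((0 ⊗ 8) ⊗ (7 ⊕ 10))) gives 6.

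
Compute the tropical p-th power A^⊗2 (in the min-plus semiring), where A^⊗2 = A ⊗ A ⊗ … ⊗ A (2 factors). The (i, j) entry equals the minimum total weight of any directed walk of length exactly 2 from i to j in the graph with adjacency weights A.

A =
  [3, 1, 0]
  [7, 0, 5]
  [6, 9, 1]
A^⊗2 =
  [6, 1, 1]
  [7, 0, 5]
  [7, 7, 2]

Each entry (A^⊗2)_ij equals the minimum over all length-2 walks i = v_0 → v_1 → … → v_2 = j of Σ_t A[v_t][v_{t+1}]. For example, for (i, j) = (0, 2) we minimise over 3 possible intermediate vertex sequences; the minimum is 1, attained along the walk 0 → 2 → 2.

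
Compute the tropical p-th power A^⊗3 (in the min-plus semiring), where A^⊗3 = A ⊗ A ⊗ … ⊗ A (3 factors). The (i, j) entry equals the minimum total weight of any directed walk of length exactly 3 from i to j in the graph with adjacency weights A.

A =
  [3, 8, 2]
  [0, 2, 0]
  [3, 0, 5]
A^⊗3 =
  [2, 4, 2]
  [0, 2, 0]
  [2, 0, 2]

Each entry (A^⊗3)_ij equals the minimum over all length-3 walks i = v_0 → v_1 → … → v_3 = j of Σ_t A[v_t][v_{t+1}]. For example, for (i, j) = (0, 2) we minimise over 9 possible intermediate vertex sequences; the minimum is 2, attained along the walk 0 → 2 → 1 → 2.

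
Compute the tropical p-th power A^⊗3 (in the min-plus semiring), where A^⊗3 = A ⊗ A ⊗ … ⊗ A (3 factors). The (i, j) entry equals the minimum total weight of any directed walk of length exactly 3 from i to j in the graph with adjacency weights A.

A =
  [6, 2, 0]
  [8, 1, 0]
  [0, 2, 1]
A^⊗3 =
  [1, 2, 0]
  [1, 2, 0]
  [0, 2, 1]

Each entry (A^⊗3)_ij equals the minimum over all length-3 walks i = v_0 → v_1 → … → v_3 = j of Σ_t A[v_t][v_{t+1}]. For example, for (i, j) = (0, 2) we minimise over 9 possible intermediate vertex sequences; the minimum is 0, attained along the walk 0 → 2 → 0 → 2.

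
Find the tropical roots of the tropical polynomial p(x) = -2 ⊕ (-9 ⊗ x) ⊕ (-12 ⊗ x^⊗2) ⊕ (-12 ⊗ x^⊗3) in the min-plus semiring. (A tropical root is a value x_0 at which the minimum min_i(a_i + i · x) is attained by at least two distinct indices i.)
Roots: {0, 3, 7}

Each tropical root is a break point of the lower envelope of the lines y = a_i + i · x (there are 4 lines, with slopes 0, 1, ..., 3). Only the lines that attain the minimum somewhere contribute to roots; other lines are dominated. Here the surviving (envelope) indices are i = 3, i = 2, i = 1, i = 0.
Intersections between consecutive envelope lines give the roots: for adjacent envelope indices i < j the intersection is x = (a_i − a_j) / (j − i). Reading off the sorted break points: {0, 3, 7}.
Verification: at each break x_0, at least two indices attain the minimum of min_i(a_i + i · x_0).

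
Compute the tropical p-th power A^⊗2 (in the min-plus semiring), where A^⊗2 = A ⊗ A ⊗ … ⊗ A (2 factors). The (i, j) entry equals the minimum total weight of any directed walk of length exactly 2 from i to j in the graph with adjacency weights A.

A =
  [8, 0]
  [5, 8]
A^⊗2 =
  [5, 8]
  [13, 5]

Each entry (A^⊗2)_ij equals the minimum over all length-2 walks i = v_0 → v_1 → … → v_2 = j of Σ_t A[v_t][v_{t+1}]. For example, for (i, j) = (0, 1) we minimise over 2 possible intermediate vertex sequences; the minimum is 8, attained along the walk 0 → 0 → 1.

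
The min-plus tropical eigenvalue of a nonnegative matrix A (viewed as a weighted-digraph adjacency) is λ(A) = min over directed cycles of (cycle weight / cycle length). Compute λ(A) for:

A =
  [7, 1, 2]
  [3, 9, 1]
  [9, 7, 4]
λ(A) = 2

Enumerate directed cycles and compute their means (weight / length). Sample:
  cycle 0 → 0: weight = 7, length = 1, mean = 7/1 ≈ 7.000
  cycle 1 → 1: weight = 9, length = 1, mean = 9/1 ≈ 9.000
  cycle 2 → 2: weight = 4, length = 1, mean = 4/1 ≈ 4.000
  cycle 0 → 1 → 0: weight = 4, length = 2, mean = 4/2 ≈ 2.000
  cycle 0 → 2 → 0: weight = 11, length = 2, mean = 11/2 ≈ 5.500
  cycle 1 → 0 → 1: weight = 4, length = 2, mean = 4/2 ≈ 2.000
Minimum mean = 2.000, attained e.g. along the cycle 0 → 1 → 0 with weight 4 and length 2. So λ(A) = 4/2 = 2.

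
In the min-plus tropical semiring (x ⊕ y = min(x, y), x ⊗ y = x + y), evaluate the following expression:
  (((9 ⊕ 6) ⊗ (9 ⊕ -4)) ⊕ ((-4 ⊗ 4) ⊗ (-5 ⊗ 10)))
(((9 ⊕ 6) ⊗ (9 ⊕ -4)) ⊕ ((-4 ⊗ 4) ⊗ (-5 ⊗ 10))) = 2

Expand innermost to outermost. Recall ⊕ takes the minimum of its arguments and ⊗ takes their sum. Working out the expression (((9 ⊕ 6) ⊗ (9 ⊕ -4)) ⊕ ((-4 ⊗ 4) ⊗ (-5 ⊗ 10))) gives 2.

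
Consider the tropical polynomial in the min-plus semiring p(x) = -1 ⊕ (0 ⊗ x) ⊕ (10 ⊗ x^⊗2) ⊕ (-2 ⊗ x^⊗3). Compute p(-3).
p(-3) = -11

A tropical monomial a ⊗ x^⊗i evaluates to a + i · x. Evaluating each term at x = -3:
  Term 0 contributes -1 + 0 · -3 = -1
  Term 1 contributes 0 + 1 · -3 = -3
  Term 2 contributes 10 + 2 · -3 = 4
  Term 3 contributes -2 + 3 · -3 = -11
p(-3) = ⊕ of these = min[-1, -3, 4, -11] = -11.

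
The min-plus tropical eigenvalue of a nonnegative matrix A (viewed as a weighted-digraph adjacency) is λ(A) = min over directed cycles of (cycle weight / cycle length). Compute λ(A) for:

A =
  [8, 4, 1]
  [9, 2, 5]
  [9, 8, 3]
λ(A) = 2

Enumerate directed cycles and compute their means (weight / length). Sample:
  cycle 0 → 0: weight = 8, length = 1, mean = 8/1 ≈ 8.000
  cycle 1 → 1: weight = 2, length = 1, mean = 2/1 ≈ 2.000
  cycle 2 → 2: weight = 3, length = 1, mean = 3/1 ≈ 3.000
  cycle 0 → 1 → 0: weight = 13, length = 2, mean = 13/2 ≈ 6.500
  cycle 0 → 2 → 0: weight = 10, length = 2, mean = 10/2 ≈ 5.000
  cycle 1 → 0 → 1: weight = 13, length = 2, mean = 13/2 ≈ 6.500
Minimum mean = 2.000, attained e.g. along the cycle 1 → 1 with weight 2 and length 1. So λ(A) = 2/1 = 2.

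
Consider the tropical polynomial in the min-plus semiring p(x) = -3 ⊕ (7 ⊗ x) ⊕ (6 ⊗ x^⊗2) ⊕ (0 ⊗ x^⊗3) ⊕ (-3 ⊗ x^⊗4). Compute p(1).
p(1) = -3

A tropical monomial a ⊗ x^⊗i evaluates to a + i · x. Evaluating each term at x = 1:
  Term 0 contributes -3 + 0 · 1 = -3
  Term 1 contributes 7 + 1 · 1 = 8
  Term 2 contributes 6 + 2 · 1 = 8
  Term 3 contributes 0 + 3 · 1 = 3
  Term 4 contributes -3 + 4 · 1 = 1
p(1) = ⊕ of these = min[-3, 8, 8, 3, 1] = -3.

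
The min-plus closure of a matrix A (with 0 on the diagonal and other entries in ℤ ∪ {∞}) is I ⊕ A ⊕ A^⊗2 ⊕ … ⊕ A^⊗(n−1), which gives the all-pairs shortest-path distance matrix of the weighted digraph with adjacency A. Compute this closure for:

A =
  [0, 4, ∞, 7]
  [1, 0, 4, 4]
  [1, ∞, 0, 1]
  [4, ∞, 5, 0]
Closure =
  [0, 4, 8, 7]
  [1, 0, 4, 4]
  [1, 5, 0, 1]
  [4, 8, 5, 0]

This is the Floyd-Warshall all-pairs shortest-path computation. For each intermediate vertex k = 0, 1, …, 3, update dist[i][j] ← min(dist[i][j], dist[i][k] + dist[k][j]). The final matrix gives, for each (i, j), the minimum total weight of any directed path from i to j (possibly empty when i = j).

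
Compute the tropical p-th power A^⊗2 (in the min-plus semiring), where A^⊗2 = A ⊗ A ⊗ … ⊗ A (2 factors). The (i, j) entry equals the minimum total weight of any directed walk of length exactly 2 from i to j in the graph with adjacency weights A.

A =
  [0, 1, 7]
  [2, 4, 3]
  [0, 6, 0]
A^⊗2 =
  [0, 1, 4]
  [2, 3, 3]
  [0, 1, 0]

Each entry (A^⊗2)_ij equals the minimum over all length-2 walks i = v_0 → v_1 → … → v_2 = j of Σ_t A[v_t][v_{t+1}]. For example, for (i, j) = (0, 2) we minimise over 3 possible intermediate vertex sequences; the minimum is 4, attained along the walk 0 → 1 → 2.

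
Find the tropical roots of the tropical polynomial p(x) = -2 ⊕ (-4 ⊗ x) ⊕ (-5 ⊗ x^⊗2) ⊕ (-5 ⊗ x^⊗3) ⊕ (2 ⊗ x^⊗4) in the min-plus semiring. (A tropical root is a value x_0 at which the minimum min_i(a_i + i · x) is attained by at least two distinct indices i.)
Roots: {-7, 0, 1, 2}

Each tropical root is a break point of the lower envelope of the lines y = a_i + i · x (there are 5 lines, with slopes 0, 1, ..., 4). Only the lines that attain the minimum somewhere contribute to roots; other lines are dominated. Here the surviving (envelope) indices are i = 4, i = 3, i = 2, i = 1, i = 0.
Intersections between consecutive envelope lines give the roots: for adjacent envelope indices i < j the intersection is x = (a_i − a_j) / (j − i). Reading off the sorted break points: {-7, 0, 1, 2}.
Verification: at each break x_0, at least two indices attain the minimum of min_i(a_i + i · x_0).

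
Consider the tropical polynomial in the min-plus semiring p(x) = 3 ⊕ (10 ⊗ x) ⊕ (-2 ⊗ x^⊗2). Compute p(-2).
p(-2) = -6

A tropical monomial a ⊗ x^⊗i evaluates to a + i · x. Evaluating each term at x = -2:
  Term 0 contributes 3 + 0 · -2 = 3
  Term 1 contributes 10 + 1 · -2 = 8
  Term 2 contributes -2 + 2 · -2 = -6
p(-2) = ⊕ of these = min[3, 8, -6] = -6.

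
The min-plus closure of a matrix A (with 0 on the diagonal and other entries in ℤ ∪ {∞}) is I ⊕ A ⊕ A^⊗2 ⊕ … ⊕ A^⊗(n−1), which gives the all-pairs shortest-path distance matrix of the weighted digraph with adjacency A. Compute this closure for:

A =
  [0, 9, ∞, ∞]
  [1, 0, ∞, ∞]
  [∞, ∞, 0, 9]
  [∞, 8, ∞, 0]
Closure =
  [0, 9, ∞, ∞]
  [1, 0, ∞, ∞]
  [18, 17, 0, 9]
  [9, 8, ∞, 0]

This is the Floyd-Warshall all-pairs shortest-path computation. For each intermediate vertex k = 0, 1, …, 3, update dist[i][j] ← min(dist[i][j], dist[i][k] + dist[k][j]). The final matrix gives, for each (i, j), the minimum total weight of any directed path from i to j (possibly empty when i = j).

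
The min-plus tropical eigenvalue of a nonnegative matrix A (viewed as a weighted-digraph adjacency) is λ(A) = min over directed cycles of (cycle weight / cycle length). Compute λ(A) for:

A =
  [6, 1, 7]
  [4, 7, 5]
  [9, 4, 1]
λ(A) = 1

Enumerate directed cycles and compute their means (weight / length). Sample:
  cycle 0 → 0: weight = 6, length = 1, mean = 6/1 ≈ 6.000
  cycle 1 → 1: weight = 7, length = 1, mean = 7/1 ≈ 7.000
  cycle 2 → 2: weight = 1, length = 1, mean = 1/1 ≈ 1.000
  cycle 0 → 1 → 0: weight = 5, length = 2, mean = 5/2 ≈ 2.500
  cycle 0 → 2 → 0: weight = 16, length = 2, mean = 16/2 ≈ 8.000
  cycle 1 → 0 → 1: weight = 5, length = 2, mean = 5/2 ≈ 2.500
Minimum mean = 1.000, attained e.g. along the cycle 2 → 2 with weight 1 and length 1. So λ(A) = 1/1 = 1.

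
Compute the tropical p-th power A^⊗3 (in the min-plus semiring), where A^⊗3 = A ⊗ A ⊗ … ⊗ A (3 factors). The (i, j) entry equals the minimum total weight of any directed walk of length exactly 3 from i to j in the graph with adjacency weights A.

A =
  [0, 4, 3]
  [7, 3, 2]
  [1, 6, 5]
A^⊗3 =
  [0, 4, 3]
  [3, 7, 6]
  [1, 5, 4]

Each entry (A^⊗3)_ij equals the minimum over all length-3 walks i = v_0 → v_1 → … → v_3 = j of Σ_t A[v_t][v_{t+1}]. For example, for (i, j) = (0, 2) we minimise over 9 possible intermediate vertex sequences; the minimum is 3, attained along the walk 0 → 0 → 0 → 2.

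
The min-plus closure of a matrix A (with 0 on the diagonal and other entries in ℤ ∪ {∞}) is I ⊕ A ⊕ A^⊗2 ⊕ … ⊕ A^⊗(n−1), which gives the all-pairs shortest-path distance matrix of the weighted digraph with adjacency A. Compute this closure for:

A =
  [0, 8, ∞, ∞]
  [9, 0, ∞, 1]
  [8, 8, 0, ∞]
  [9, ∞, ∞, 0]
Closure =
  [0, 8, ∞, 9]
  [9, 0, ∞, 1]
  [8, 8, 0, 9]
  [9, 17, ∞, 0]

This is the Floyd-Warshall all-pairs shortest-path computation. For each intermediate vertex k = 0, 1, …, 3, update dist[i][j] ← min(dist[i][j], dist[i][k] + dist[k][j]). The final matrix gives, for each (i, j), the minimum total weight of any directed path from i to j (possibly empty when i = j).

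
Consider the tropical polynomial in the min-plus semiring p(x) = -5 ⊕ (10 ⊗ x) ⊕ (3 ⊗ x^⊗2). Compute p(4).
p(4) = -5

A tropical monomial a ⊗ x^⊗i evaluates to a + i · x. Evaluating each term at x = 4:
  Term 0 contributes -5 + 0 · 4 = -5
  Term 1 contributes 10 + 1 · 4 = 14
  Term 2 contributes 3 + 2 · 4 = 11
p(4) = ⊕ of these = min[-5, 14, 11] = -5.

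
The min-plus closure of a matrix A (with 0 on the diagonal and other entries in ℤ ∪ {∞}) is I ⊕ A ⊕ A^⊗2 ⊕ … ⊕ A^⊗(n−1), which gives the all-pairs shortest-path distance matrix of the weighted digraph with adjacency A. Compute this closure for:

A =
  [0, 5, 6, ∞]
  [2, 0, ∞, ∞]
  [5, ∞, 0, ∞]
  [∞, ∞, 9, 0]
Closure =
  [0, 5, 6, ∞]
  [2, 0, 8, ∞]
  [5, 10, 0, ∞]
  [14, 19, 9, 0]

This is the Floyd-Warshall all-pairs shortest-path computation. For each intermediate vertex k = 0, 1, …, 3, update dist[i][j] ← min(dist[i][j], dist[i][k] + dist[k][j]). The final matrix gives, for each (i, j), the minimum total weight of any directed path from i to j (possibly empty when i = j).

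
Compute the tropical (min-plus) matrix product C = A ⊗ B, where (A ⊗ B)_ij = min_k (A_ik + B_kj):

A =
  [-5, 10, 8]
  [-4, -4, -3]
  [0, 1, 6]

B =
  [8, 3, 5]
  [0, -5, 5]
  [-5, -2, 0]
A ⊗ B =
  [3, -2, 0]
  [-8, -9, -3]
  [1, -4, 5]

Apply the min-plus product entry-by-entry:
  C[0][0] = min over k of (A[0][0] + B[0][0] = -5 + 8 = 3, A[0][1] + B[1][0] = 10 + 0 = 10, A[0][2] + B[2][0] = 8 + -5 = 3) = 3 (attained at k = 0)
  C[0][1] = min over k of (A[0][0] + B[0][1] = -5 + 3 = -2, A[0][1] + B[1][1] = 10 + -5 = 5, A[0][2] + B[2][1] = 8 + -2 = 6) = -2 (attained at k = 0)
  C[0][2] = min over k of (A[0][0] + B[0][2] = -5 + 5 = 0, A[0][1] + B[1][2] = 10 + 5 = 15, A[0][2] + B[2][2] = 8 + 0 = 8) = 0 (attained at k = 0)
  C[1][0] = min over k of (A[1][0] + B[0][0] = -4 + 8 = 4, A[1][1] + B[1][0] = -4 + 0 = -4, A[1][2] + B[2][0] = -3 + -5 = -8) = -8 (attained at k = 2)
  C[1][1] = min over k of (A[1][0] + B[0][1] = -4 + 3 = -1, A[1][1] + B[1][1] = -4 + -5 = -9, A[1][2] + B[2][1] = -3 + -2 = -5) = -9 (attained at k = 1)
  C[1][2] = min over k of (A[1][0] + B[0][2] = -4 + 5 = 1, A[1][1] + B[1][2] = -4 + 5 = 1, A[1][2] + B[2][2] = -3 + 0 = -3) = -3 (attained at k = 2)
  C[2][0] = min over k of (A[2][0] + B[0][0] = 0 + 8 = 8, A[2][1] + B[1][0] = 1 + 0 = 1, A[2][2] + B[2][0] = 6 + -5 = 1) = 1 (attained at k = 1)
  C[2][1] = min over k of (A[2][0] + B[0][1] = 0 + 3 = 3, A[2][1] + B[1][1] = 1 + -5 = -4, A[2][2] + B[2][1] = 6 + -2 = 4) = -4 (attained at k = 1)
  C[2][2] = min over k of (A[2][0] + B[0][2] = 0 + 5 = 5, A[2][1] + B[1][2] = 1 + 5 = 6, A[2][2] + B[2][2] = 6 + 0 = 6) = 5 (attained at k = 0)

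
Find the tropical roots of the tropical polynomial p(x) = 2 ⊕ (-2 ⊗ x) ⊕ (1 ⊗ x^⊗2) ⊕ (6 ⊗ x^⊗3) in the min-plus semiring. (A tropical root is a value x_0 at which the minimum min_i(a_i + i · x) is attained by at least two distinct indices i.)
Roots: {-5, -3, 4}

Each tropical root is a break point of the lower envelope of the lines y = a_i + i · x (there are 4 lines, with slopes 0, 1, ..., 3). Only the lines that attain the minimum somewhere contribute to roots; other lines are dominated. Here the surviving (envelope) indices are i = 3, i = 2, i = 1, i = 0.
Intersections between consecutive envelope lines give the roots: for adjacent envelope indices i < j the intersection is x = (a_i − a_j) / (j − i). Reading off the sorted break points: {-5, -3, 4}.
Verification: at each break x_0, at least two indices attain the minimum of min_i(a_i + i · x_0).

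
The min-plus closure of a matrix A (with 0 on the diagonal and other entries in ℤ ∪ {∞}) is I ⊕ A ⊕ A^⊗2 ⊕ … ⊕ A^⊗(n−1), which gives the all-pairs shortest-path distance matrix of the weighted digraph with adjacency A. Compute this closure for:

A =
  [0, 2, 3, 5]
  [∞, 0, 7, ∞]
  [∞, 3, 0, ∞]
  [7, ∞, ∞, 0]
Closure =
  [0, 2, 3, 5]
  [∞, 0, 7, ∞]
  [∞, 3, 0, ∞]
  [7, 9, 10, 0]

This is the Floyd-Warshall all-pairs shortest-path computation. For each intermediate vertex k = 0, 1, …, 3, update dist[i][j] ← min(dist[i][j], dist[i][k] + dist[k][j]). The final matrix gives, for each (i, j), the minimum total weight of any directed path from i to j (possibly empty when i = j).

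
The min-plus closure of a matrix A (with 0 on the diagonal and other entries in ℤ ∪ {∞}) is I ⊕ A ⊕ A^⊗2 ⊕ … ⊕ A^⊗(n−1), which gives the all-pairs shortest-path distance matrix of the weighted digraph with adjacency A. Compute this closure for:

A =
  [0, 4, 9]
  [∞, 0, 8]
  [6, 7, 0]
Closure =
  [0, 4, 9]
  [14, 0, 8]
  [6, 7, 0]

This is the Floyd-Warshall all-pairs shortest-path computation. For each intermediate vertex k = 0, 1, …, 2, update dist[i][j] ← min(dist[i][j], dist[i][k] + dist[k][j]). The final matrix gives, for each (i, j), the minimum total weight of any directed path from i to j (possibly empty when i = j).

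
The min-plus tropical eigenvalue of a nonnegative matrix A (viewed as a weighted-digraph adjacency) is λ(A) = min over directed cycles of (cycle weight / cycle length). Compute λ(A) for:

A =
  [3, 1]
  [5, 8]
λ(A) = 3

Enumerate directed cycles and compute their means (weight / length). Sample:
  cycle 0 → 0: weight = 3, length = 1, mean = 3/1 ≈ 3.000
  cycle 1 → 1: weight = 8, length = 1, mean = 8/1 ≈ 8.000
  cycle 0 → 1 → 0: weight = 6, length = 2, mean = 6/2 ≈ 3.000
  cycle 1 → 0 → 1: weight = 6, length = 2, mean = 6/2 ≈ 3.000
Minimum mean = 3.000, attained e.g. along the cycle 0 → 0 with weight 3 and length 1. So λ(A) = 3/1 = 3.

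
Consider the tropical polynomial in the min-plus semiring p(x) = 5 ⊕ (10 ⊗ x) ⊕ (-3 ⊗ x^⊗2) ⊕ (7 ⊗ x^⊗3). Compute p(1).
p(1) = -1

A tropical monomial a ⊗ x^⊗i evaluates to a + i · x. Evaluating each term at x = 1:
  Term 0 contributes 5 + 0 · 1 = 5
  Term 1 contributes 10 + 1 · 1 = 11
  Term 2 contributes -3 + 2 · 1 = -1
  Term 3 contributes 7 + 3 · 1 = 10
p(1) = ⊕ of these = min[5, 11, -1, 10] = -1.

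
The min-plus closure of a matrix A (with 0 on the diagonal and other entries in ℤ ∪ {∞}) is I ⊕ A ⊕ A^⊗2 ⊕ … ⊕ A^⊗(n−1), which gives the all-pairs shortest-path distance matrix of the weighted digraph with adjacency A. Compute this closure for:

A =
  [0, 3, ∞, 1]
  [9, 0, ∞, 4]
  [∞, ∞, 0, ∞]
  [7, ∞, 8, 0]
Closure =
  [0, 3, 9, 1]
  [9, 0, 12, 4]
  [∞, ∞, 0, ∞]
  [7, 10, 8, 0]

This is the Floyd-Warshall all-pairs shortest-path computation. For each intermediate vertex k = 0, 1, …, 3, update dist[i][j] ← min(dist[i][j], dist[i][k] + dist[k][j]). The final matrix gives, for each (i, j), the minimum total weight of any directed path from i to j (possibly empty when i = j).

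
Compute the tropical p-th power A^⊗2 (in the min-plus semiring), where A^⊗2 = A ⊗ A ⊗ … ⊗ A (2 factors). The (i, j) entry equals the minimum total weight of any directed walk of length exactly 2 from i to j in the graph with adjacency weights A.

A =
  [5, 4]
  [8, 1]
A^⊗2 =
  [10, 5]
  [9, 2]

Each entry (A^⊗2)_ij equals the minimum over all length-2 walks i = v_0 → v_1 → … → v_2 = j of Σ_t A[v_t][v_{t+1}]. For example, for (i, j) = (0, 1) we minimise over 2 possible intermediate vertex sequences; the minimum is 5, attained along the walk 0 → 1 → 1.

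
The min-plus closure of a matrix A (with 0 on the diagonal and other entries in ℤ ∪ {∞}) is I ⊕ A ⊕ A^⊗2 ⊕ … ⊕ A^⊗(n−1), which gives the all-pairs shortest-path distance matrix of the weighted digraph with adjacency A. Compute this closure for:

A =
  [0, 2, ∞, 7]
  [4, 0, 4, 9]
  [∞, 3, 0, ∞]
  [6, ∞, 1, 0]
Closure =
  [0, 2, 6, 7]
  [4, 0, 4, 9]
  [7, 3, 0, 12]
  [6, 4, 1, 0]

This is the Floyd-Warshall all-pairs shortest-path computation. For each intermediate vertex k = 0, 1, …, 3, update dist[i][j] ← min(dist[i][j], dist[i][k] + dist[k][j]). The final matrix gives, for each (i, j), the minimum total weight of any directed path from i to j (possibly empty when i = j).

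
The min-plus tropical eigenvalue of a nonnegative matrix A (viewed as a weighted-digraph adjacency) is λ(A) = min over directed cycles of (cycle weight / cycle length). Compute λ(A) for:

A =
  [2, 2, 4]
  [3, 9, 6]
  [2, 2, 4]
λ(A) = 2

Enumerate directed cycles and compute their means (weight / length). Sample:
  cycle 0 → 0: weight = 2, length = 1, mean = 2/1 ≈ 2.000
  cycle 1 → 1: weight = 9, length = 1, mean = 9/1 ≈ 9.000
  cycle 2 → 2: weight = 4, length = 1, mean = 4/1 ≈ 4.000
  cycle 0 → 1 → 0: weight = 5, length = 2, mean = 5/2 ≈ 2.500
  cycle 0 → 2 → 0: weight = 6, length = 2, mean = 6/2 ≈ 3.000
  cycle 1 → 0 → 1: weight = 5, length = 2, mean = 5/2 ≈ 2.500
Minimum mean = 2.000, attained e.g. along the cycle 0 → 0 with weight 2 and length 1. So λ(A) = 2/1 = 2.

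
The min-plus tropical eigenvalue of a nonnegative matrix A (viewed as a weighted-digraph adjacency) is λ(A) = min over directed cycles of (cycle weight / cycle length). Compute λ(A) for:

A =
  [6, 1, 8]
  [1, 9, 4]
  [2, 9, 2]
λ(A) = 1

Enumerate directed cycles and compute their means (weight / length). Sample:
  cycle 0 → 0: weight = 6, length = 1, mean = 6/1 ≈ 6.000
  cycle 1 → 1: weight = 9, length = 1, mean = 9/1 ≈ 9.000
  cycle 2 → 2: weight = 2, length = 1, mean = 2/1 ≈ 2.000
  cycle 0 → 1 → 0: weight = 2, length = 2, mean = 2/2 ≈ 1.000
  cycle 0 → 2 → 0: weight = 10, length = 2, mean = 10/2 ≈ 5.000
  cycle 1 → 0 → 1: weight = 2, length = 2, mean = 2/2 ≈ 1.000
Minimum mean = 1.000, attained e.g. along the cycle 0 → 1 → 0 with weight 2 and length 2. So λ(A) = 2/2 = 1.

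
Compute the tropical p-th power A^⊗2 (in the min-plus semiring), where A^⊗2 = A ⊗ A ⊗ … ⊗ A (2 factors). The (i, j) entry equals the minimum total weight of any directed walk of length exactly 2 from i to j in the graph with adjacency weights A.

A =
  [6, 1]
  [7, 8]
A^⊗2 =
  [8, 7]
  [13, 8]

Each entry (A^⊗2)_ij equals the minimum over all length-2 walks i = v_0 → v_1 → … → v_2 = j of Σ_t A[v_t][v_{t+1}]. For example, for (i, j) = (0, 1) we minimise over 2 possible intermediate vertex sequences; the minimum is 7, attained along the walk 0 → 0 → 1.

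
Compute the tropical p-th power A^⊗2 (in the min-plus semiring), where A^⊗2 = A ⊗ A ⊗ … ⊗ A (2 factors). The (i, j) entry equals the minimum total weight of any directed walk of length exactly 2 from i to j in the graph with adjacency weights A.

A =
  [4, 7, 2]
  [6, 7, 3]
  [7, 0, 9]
A^⊗2 =
  [8, 2, 6]
  [10, 3, 8]
  [6, 7, 3]

Each entry (A^⊗2)_ij equals the minimum over all length-2 walks i = v_0 → v_1 → … → v_2 = j of Σ_t A[v_t][v_{t+1}]. For example, for (i, j) = (0, 2) we minimise over 3 possible intermediate vertex sequences; the minimum is 6, attained along the walk 0 → 0 → 2.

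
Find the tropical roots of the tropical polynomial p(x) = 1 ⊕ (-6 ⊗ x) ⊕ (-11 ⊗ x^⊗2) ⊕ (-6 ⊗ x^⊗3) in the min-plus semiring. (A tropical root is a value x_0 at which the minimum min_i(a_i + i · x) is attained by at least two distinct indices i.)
Roots: {-5, 5, 7}

Each tropical root is a break point of the lower envelope of the lines y = a_i + i · x (there are 4 lines, with slopes 0, 1, ..., 3). Only the lines that attain the minimum somewhere contribute to roots; other lines are dominated. Here the surviving (envelope) indices are i = 3, i = 2, i = 1, i = 0.
Intersections between consecutive envelope lines give the roots: for adjacent envelope indices i < j the intersection is x = (a_i − a_j) / (j − i). Reading off the sorted break points: {-5, 5, 7}.
Verification: at each break x_0, at least two indices attain the minimum of min_i(a_i + i · x_0).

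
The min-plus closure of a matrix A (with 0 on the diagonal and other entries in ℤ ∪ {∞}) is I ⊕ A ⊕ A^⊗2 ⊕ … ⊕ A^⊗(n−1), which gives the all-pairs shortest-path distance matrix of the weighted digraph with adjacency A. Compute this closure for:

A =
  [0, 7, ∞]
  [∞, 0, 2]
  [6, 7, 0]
Closure =
  [0, 7, 9]
  [8, 0, 2]
  [6, 7, 0]

This is the Floyd-Warshall all-pairs shortest-path computation. For each intermediate vertex k = 0, 1, …, 2, update dist[i][j] ← min(dist[i][j], dist[i][k] + dist[k][j]). The final matrix gives, for each (i, j), the minimum total weight of any directed path from i to j (possibly empty when i = j).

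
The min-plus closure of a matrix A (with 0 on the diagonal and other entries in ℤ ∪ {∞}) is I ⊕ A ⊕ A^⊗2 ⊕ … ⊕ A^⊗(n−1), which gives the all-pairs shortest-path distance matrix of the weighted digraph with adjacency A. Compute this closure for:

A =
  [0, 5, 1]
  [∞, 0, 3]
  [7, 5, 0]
Closure =
  [0, 5, 1]
  [10, 0, 3]
  [7, 5, 0]

This is the Floyd-Warshall all-pairs shortest-path computation. For each intermediate vertex k = 0, 1, …, 2, update dist[i][j] ← min(dist[i][j], dist[i][k] + dist[k][j]). The final matrix gives, for each (i, j), the minimum total weight of any directed path from i to j (possibly empty when i = j).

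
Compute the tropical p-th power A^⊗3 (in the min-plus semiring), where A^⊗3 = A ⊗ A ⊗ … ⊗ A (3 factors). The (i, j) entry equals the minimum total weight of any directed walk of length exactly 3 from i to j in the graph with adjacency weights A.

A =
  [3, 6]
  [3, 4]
A^⊗3 =
  [9, 12]
  [9, 12]

Each entry (A^⊗3)_ij equals the minimum over all length-3 walks i = v_0 → v_1 → … → v_3 = j of Σ_t A[v_t][v_{t+1}]. For example, for (i, j) = (0, 1) we minimise over 4 possible intermediate vertex sequences; the minimum is 12, attained along the walk 0 → 0 → 0 → 1.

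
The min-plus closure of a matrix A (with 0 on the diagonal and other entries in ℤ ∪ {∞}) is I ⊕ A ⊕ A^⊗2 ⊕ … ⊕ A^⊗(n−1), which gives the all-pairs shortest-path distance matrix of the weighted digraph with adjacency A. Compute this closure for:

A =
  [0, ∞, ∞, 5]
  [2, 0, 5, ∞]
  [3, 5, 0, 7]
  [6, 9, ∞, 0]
Closure =
  [0, 14, 19, 5]
  [2, 0, 5, 7]
  [3, 5, 0, 7]
  [6, 9, 14, 0]

This is the Floyd-Warshall all-pairs shortest-path computation. For each intermediate vertex k = 0, 1, …, 3, update dist[i][j] ← min(dist[i][j], dist[i][k] + dist[k][j]). The final matrix gives, for each (i, j), the minimum total weight of any directed path from i to j (possibly empty when i = j).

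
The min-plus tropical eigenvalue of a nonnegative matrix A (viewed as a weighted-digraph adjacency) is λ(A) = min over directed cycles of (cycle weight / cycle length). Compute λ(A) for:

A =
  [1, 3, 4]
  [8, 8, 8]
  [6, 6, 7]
λ(A) = 1

Enumerate directed cycles and compute their means (weight / length). Sample:
  cycle 0 → 0: weight = 1, length = 1, mean = 1/1 ≈ 1.000
  cycle 1 → 1: weight = 8, length = 1, mean = 8/1 ≈ 8.000
  cycle 2 → 2: weight = 7, length = 1, mean = 7/1 ≈ 7.000
  cycle 0 → 1 → 0: weight = 11, length = 2, mean = 11/2 ≈ 5.500
  cycle 0 → 2 → 0: weight = 10, length = 2, mean = 10/2 ≈ 5.000
  cycle 1 → 0 → 1: weight = 11, length = 2, mean = 11/2 ≈ 5.500
Minimum mean = 1.000, attained e.g. along the cycle 0 → 0 with weight 1 and length 1. So λ(A) = 1/1 = 1.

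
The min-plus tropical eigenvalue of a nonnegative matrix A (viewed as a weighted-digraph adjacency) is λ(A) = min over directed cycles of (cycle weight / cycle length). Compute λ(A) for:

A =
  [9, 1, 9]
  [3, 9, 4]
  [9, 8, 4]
λ(A) = 2

Enumerate directed cycles and compute their means (weight / length). Sample:
  cycle 0 → 0: weight = 9, length = 1, mean = 9/1 ≈ 9.000
  cycle 1 → 1: weight = 9, length = 1, mean = 9/1 ≈ 9.000
  cycle 2 → 2: weight = 4, length = 1, mean = 4/1 ≈ 4.000
  cycle 0 → 1 → 0: weight = 4, length = 2, mean = 4/2 ≈ 2.000
  cycle 0 → 2 → 0: weight = 18, length = 2, mean = 18/2 ≈ 9.000
  cycle 1 → 0 → 1: weight = 4, length = 2, mean = 4/2 ≈ 2.000
Minimum mean = 2.000, attained e.g. along the cycle 0 → 1 → 0 with weight 4 and length 2. So λ(A) = 4/2 = 2.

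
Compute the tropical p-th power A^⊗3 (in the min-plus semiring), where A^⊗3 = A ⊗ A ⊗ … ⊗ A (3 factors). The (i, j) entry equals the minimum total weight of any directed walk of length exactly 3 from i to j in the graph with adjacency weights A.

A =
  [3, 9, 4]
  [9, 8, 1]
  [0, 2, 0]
A^⊗3 =
  [4, 6, 4]
  [1, 3, 1]
  [0, 2, 0]

Each entry (A^⊗3)_ij equals the minimum over all length-3 walks i = v_0 → v_1 → … → v_3 = j of Σ_t A[v_t][v_{t+1}]. For example, for (i, j) = (0, 2) we minimise over 9 possible intermediate vertex sequences; the minimum is 4, attained along the walk 0 → 2 → 2 → 2.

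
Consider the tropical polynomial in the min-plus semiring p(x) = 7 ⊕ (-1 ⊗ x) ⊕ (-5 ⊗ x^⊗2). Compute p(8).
p(8) = 7

A tropical monomial a ⊗ x^⊗i evaluates to a + i · x. Evaluating each term at x = 8:
  Term 0 contributes 7 + 0 · 8 = 7
  Term 1 contributes -1 + 1 · 8 = 7
  Term 2 contributes -5 + 2 · 8 = 11
p(8) = ⊕ of these = min[7, 7, 11] = 7.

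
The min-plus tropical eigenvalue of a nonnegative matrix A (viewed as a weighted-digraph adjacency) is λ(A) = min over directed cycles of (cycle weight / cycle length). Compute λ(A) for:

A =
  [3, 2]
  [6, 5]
λ(A) = 3

Enumerate directed cycles and compute their means (weight / length). Sample:
  cycle 0 → 0: weight = 3, length = 1, mean = 3/1 ≈ 3.000
  cycle 1 → 1: weight = 5, length = 1, mean = 5/1 ≈ 5.000
  cycle 0 → 1 → 0: weight = 8, length = 2, mean = 8/2 ≈ 4.000
  cycle 1 → 0 → 1: weight = 8, length = 2, mean = 8/2 ≈ 4.000
Minimum mean = 3.000, attained e.g. along the cycle 0 → 0 with weight 3 and length 1. So λ(A) = 3/1 = 3.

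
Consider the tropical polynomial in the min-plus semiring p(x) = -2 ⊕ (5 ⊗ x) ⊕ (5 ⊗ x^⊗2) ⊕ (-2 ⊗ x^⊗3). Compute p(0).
p(0) = -2

A tropical monomial a ⊗ x^⊗i evaluates to a + i · x. Evaluating each term at x = 0:
  Term 0 contributes -2 + 0 · 0 = -2
  Term 1 contributes 5 + 1 · 0 = 5
  Term 2 contributes 5 + 2 · 0 = 5
  Term 3 contributes -2 + 3 · 0 = -2
p(0) = ⊕ of these = min[-2, 5, 5, -2] = -2.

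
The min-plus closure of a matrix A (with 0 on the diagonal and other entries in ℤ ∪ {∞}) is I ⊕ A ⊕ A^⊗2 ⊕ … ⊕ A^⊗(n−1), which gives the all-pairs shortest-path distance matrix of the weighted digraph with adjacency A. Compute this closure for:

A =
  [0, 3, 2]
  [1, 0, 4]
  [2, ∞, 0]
Closure =
  [0, 3, 2]
  [1, 0, 3]
  [2, 5, 0]

This is the Floyd-Warshall all-pairs shortest-path computation. For each intermediate vertex k = 0, 1, …, 2, update dist[i][j] ← min(dist[i][j], dist[i][k] + dist[k][j]). The final matrix gives, for each (i, j), the minimum total weight of any directed path from i to j (possibly empty when i = j).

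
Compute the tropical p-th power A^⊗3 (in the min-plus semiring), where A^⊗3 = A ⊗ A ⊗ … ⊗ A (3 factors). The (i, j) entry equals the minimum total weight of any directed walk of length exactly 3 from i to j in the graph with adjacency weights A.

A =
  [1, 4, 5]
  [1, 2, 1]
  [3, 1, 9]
A^⊗3 =
  [3, 6, 6]
  [3, 4, 3]
  [3, 3, 4]

Each entry (A^⊗3)_ij equals the minimum over all length-3 walks i = v_0 → v_1 → … → v_3 = j of Σ_t A[v_t][v_{t+1}]. For example, for (i, j) = (0, 2) we minimise over 9 possible intermediate vertex sequences; the minimum is 6, attained along the walk 0 → 0 → 1 → 2.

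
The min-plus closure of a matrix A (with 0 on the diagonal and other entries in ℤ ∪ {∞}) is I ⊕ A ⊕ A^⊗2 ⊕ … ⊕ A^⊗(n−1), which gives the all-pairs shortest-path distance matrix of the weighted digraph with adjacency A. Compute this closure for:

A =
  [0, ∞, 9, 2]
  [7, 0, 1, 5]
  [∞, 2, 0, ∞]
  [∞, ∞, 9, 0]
Closure =
  [0, 11, 9, 2]
  [7, 0, 1, 5]
  [9, 2, 0, 7]
  [18, 11, 9, 0]

This is the Floyd-Warshall all-pairs shortest-path computation. For each intermediate vertex k = 0, 1, …, 3, update dist[i][j] ← min(dist[i][j], dist[i][k] + dist[k][j]). The final matrix gives, for each (i, j), the minimum total weight of any directed path from i to j (possibly empty when i = j).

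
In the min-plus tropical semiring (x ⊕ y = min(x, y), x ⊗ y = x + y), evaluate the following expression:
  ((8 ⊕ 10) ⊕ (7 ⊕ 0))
((8 ⊕ 10) ⊕ (7 ⊕ 0)) = 0

Expand innermost to outermost. Recall ⊕ takes the minimum of its arguments and ⊗ takes their sum. Working out the expression ((8 ⊕ 10) ⊕ (7 ⊕ 0)) gives 0.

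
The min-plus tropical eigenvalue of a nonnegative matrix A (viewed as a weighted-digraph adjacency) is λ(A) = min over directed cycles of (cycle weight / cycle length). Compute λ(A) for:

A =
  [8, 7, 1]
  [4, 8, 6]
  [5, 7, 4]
λ(A) = 3

Enumerate directed cycles and compute their means (weight / length). Sample:
  cycle 0 → 0: weight = 8, length = 1, mean = 8/1 ≈ 8.000
  cycle 1 → 1: weight = 8, length = 1, mean = 8/1 ≈ 8.000
  cycle 2 → 2: weight = 4, length = 1, mean = 4/1 ≈ 4.000
  cycle 0 → 1 → 0: weight = 11, length = 2, mean = 11/2 ≈ 5.500
  cycle 0 → 2 → 0: weight = 6, length = 2, mean = 6/2 ≈ 3.000
  cycle 1 → 0 → 1: weight = 11, length = 2, mean = 11/2 ≈ 5.500
Minimum mean = 3.000, attained e.g. along the cycle 0 → 2 → 0 with weight 6 and length 2. So λ(A) = 6/2 = 3.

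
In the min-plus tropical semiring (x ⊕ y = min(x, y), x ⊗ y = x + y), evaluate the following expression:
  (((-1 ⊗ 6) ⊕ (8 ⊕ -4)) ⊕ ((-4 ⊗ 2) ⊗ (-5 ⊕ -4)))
(((-1 ⊗ 6) ⊕ (8 ⊕ -4)) ⊕ ((-4 ⊗ 2) ⊗ (-5 ⊕ -4))) = -7

Expand innermost to outermost. Recall ⊕ takes the minimum of its arguments and ⊗ takes their sum. Working out the expression (((-1 ⊗ 6) ⊕ (8 ⊕ -4)) ⊕ ((-4 ⊗ 2) ⊗ (-5 ⊕ -4))) gives -7.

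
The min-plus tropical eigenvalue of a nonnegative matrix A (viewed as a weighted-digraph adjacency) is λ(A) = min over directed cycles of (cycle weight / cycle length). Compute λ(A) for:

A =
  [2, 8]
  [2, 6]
λ(A) = 2

Enumerate directed cycles and compute their means (weight / length). Sample:
  cycle 0 → 0: weight = 2, length = 1, mean = 2/1 ≈ 2.000
  cycle 1 → 1: weight = 6, length = 1, mean = 6/1 ≈ 6.000
  cycle 0 → 1 → 0: weight = 10, length = 2, mean = 10/2 ≈ 5.000
  cycle 1 → 0 → 1: weight = 10, length = 2, mean = 10/2 ≈ 5.000
Minimum mean = 2.000, attained e.g. along the cycle 0 → 0 with weight 2 and length 1. So λ(A) = 2/1 = 2.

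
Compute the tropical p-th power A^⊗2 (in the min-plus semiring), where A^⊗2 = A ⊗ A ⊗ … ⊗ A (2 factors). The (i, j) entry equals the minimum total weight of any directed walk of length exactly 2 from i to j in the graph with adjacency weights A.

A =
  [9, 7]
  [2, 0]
A^⊗2 =
  [9, 7]
  [2, 0]

Each entry (A^⊗2)_ij equals the minimum over all length-2 walks i = v_0 → v_1 → … → v_2 = j of Σ_t A[v_t][v_{t+1}]. For example, for (i, j) = (0, 1) we minimise over 2 possible intermediate vertex sequences; the minimum is 7, attained along the walk 0 → 1 → 1.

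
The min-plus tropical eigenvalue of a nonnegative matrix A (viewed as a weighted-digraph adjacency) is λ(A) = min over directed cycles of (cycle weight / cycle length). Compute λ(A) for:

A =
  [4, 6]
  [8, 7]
λ(A) = 4

Enumerate directed cycles and compute their means (weight / length). Sample:
  cycle 0 → 0: weight = 4, length = 1, mean = 4/1 ≈ 4.000
  cycle 1 → 1: weight = 7, length = 1, mean = 7/1 ≈ 7.000
  cycle 0 → 1 → 0: weight = 14, length = 2, mean = 14/2 ≈ 7.000
  cycle 1 → 0 → 1: weight = 14, length = 2, mean = 14/2 ≈ 7.000
Minimum mean = 4.000, attained e.g. along the cycle 0 → 0 with weight 4 and length 1. So λ(A) = 4/1 = 4.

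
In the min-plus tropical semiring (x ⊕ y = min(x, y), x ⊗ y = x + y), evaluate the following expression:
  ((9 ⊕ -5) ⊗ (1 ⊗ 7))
((9 ⊕ -5) ⊗ (1 ⊗ 7)) = 3

Expand innermost to outermost. Recall ⊕ takes the minimum of its arguments and ⊗ takes their sum. Working out the expression ((9 ⊕ -5) ⊗ (1 ⊗ 7)) gives 3.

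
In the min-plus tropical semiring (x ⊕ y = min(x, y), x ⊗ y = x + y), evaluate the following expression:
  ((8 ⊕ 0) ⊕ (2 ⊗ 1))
((8 ⊕ 0) ⊕ (2 ⊗ 1)) = 0

Expand innermost to outermost. Recall ⊕ takes the minimum of its arguments and ⊗ takes their sum. Working out the expression ((8 ⊕ 0) ⊕ (2 ⊗ 1)) gives 0.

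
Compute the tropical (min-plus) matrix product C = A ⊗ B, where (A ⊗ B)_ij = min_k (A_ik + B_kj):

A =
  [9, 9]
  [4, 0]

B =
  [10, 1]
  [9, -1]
A ⊗ B =
  [18, 8]
  [9, -1]

Apply the min-plus product entry-by-entry:
  C[0][0] = min over k of (A[0][0] + B[0][0] = 9 + 10 = 19, A[0][1] + B[1][0] = 9 + 9 = 18) = 18 (attained at k = 1)
  C[0][1] = min over k of (A[0][0] + B[0][1] = 9 + 1 = 10, A[0][1] + B[1][1] = 9 + -1 = 8) = 8 (attained at k = 1)
  C[1][0] = min over k of (A[1][0] + B[0][0] = 4 + 10 = 14, A[1][1] + B[1][0] = 0 + 9 = 9) = 9 (attained at k = 1)
  C[1][1] = min over k of (A[1][0] + B[0][1] = 4 + 1 = 5, A[1][1] + B[1][1] = 0 + -1 = -1) = -1 (attained at k = 1)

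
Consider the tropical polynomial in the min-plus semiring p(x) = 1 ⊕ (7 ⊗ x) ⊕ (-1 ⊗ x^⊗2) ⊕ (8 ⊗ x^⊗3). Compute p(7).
p(7) = 1

A tropical monomial a ⊗ x^⊗i evaluates to a + i · x. Evaluating each term at x = 7:
  Term 0 contributes 1 + 0 · 7 = 1
  Term 1 contributes 7 + 1 · 7 = 14
  Term 2 contributes -1 + 2 · 7 = 13
  Term 3 contributes 8 + 3 · 7 = 29
p(7) = ⊕ of these = min[1, 14, 13, 29] = 1.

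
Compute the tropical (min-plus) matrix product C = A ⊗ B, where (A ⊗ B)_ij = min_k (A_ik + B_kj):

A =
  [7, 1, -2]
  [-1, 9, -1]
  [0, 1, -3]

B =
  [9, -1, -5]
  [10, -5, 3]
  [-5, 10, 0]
A ⊗ B =
  [-7, -4, -2]
  [-6, -2, -6]
  [-8, -4, -5]

Apply the min-plus product entry-by-entry:
  C[0][0] = min over k of (A[0][0] + B[0][0] = 7 + 9 = 16, A[0][1] + B[1][0] = 1 + 10 = 11, A[0][2] + B[2][0] = -2 + -5 = -7) = -7 (attained at k = 2)
  C[0][1] = min over k of (A[0][0] + B[0][1] = 7 + -1 = 6, A[0][1] + B[1][1] = 1 + -5 = -4, A[0][2] + B[2][1] = -2 + 10 = 8) = -4 (attained at k = 1)
  C[0][2] = min over k of (A[0][0] + B[0][2] = 7 + -5 = 2, A[0][1] + B[1][2] = 1 + 3 = 4, A[0][2] + B[2][2] = -2 + 0 = -2) = -2 (attained at k = 2)
  C[1][0] = min over k of (A[1][0] + B[0][0] = -1 + 9 = 8, A[1][1] + B[1][0] = 9 + 10 = 19, A[1][2] + B[2][0] = -1 + -5 = -6) = -6 (attained at k = 2)
  C[1][1] = min over k of (A[1][0] + B[0][1] = -1 + -1 = -2, A[1][1] + B[1][1] = 9 + -5 = 4, A[1][2] + B[2][1] = -1 + 10 = 9) = -2 (attained at k = 0)
  C[1][2] = min over k of (A[1][0] + B[0][2] = -1 + -5 = -6, A[1][1] + B[1][2] = 9 + 3 = 12, A[1][2] + B[2][2] = -1 + 0 = -1) = -6 (attained at k = 0)
  C[2][0] = min over k of (A[2][0] + B[0][0] = 0 + 9 = 9, A[2][1] + B[1][0] = 1 + 10 = 11, A[2][2] + B[2][0] = -3 + -5 = -8) = -8 (attained at k = 2)
  C[2][1] = min over k of (A[2][0] + B[0][1] = 0 + -1 = -1, A[2][1] + B[1][1] = 1 + -5 = -4, A[2][2] + B[2][1] = -3 + 10 = 7) = -4 (attained at k = 1)
  C[2][2] = min over k of (A[2][0] + B[0][2] = 0 + -5 = -5, A[2][1] + B[1][2] = 1 + 3 = 4, A[2][2] + B[2][2] = -3 + 0 = -3) = -5 (attained at k = 0)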